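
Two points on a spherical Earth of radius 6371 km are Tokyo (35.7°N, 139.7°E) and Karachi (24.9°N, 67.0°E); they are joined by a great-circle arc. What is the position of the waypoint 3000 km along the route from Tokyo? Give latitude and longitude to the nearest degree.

≈ (37°N, 106°E)

From cos δ = sin φ₁ sin φ₂ + cos φ₁ cos φ₂ cos Δλ, the central angle is δ ≈ 1.087 rad (62.3°). The total great-circle distance is δ·R ≈ 1.087 × 6371 ≈ 6928 km, so the target fraction is f = 3000/6928 ≈ 0.433.
Interpolate at f ≈ 0.433 with slerp weights a = sin((1−f)δ)/sin δ ≈ 0.653, b = sin(fδ)/sin δ ≈ 0.512.
p = a·p₁ + b·p₂ ≈ (-0.223, 0.771, 0.597); φ = arcsin(p_z) ≈ 36.64°, λ = atan2(p_y, p_x) ≈ 106.13°.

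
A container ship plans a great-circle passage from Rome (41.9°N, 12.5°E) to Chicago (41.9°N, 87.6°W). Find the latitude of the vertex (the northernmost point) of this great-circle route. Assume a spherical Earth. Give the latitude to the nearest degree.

≈ 54°N

The great circle lies in the plane with unit normal n̂ = (p₁ × p₂)/|p₁ × p₂|.
Here n̂_z ≈ -0.582; the vertex latitude is φ_max = arccos|n̂_z| ≈ 54.4°.
Check via Clairaut: cos φ_max = |cos φ₁| · sin C = cos(41.9°)·sin(51.4°) ≈ 0.582, again giving ≈ 54.4°.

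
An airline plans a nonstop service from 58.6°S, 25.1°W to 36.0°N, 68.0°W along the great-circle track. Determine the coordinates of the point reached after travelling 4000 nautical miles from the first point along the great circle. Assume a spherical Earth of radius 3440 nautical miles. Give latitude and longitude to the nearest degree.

Write both endpoints as unit vectors p₁, p₂ with components (cos φ cos λ, cos φ sin λ, sin φ).
The central angle between the endpoints is δ = arccos(p₁·p₂) ≈ 1.765 rad (101.1°). The total great-circle distance is δ·R ≈ 1.765 × 3440 ≈ 6071 nmi, so the target fraction is f = 4000/6071 ≈ 0.659.
Interpolate at f ≈ 0.659 with slerp weights a = sin((1−f)δ)/sin δ ≈ 0.577, b = sin(fδ)/sin δ ≈ 0.935.
p = a·p₁ + b·p₂ ≈ (0.556, -0.829, 0.057); φ = arcsin(p_z) ≈ 3.28°, λ = atan2(p_y, p_x) ≈ -56.17°.

≈ 3°N, 56°W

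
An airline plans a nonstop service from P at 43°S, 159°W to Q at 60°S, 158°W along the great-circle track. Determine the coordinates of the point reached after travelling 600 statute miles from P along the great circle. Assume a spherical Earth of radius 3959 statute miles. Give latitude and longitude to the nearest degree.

Write both endpoints as unit vectors p₁, p₂ with components (cos φ cos λ, cos φ sin λ, sin φ).
The central angle between the endpoints is δ = arccos(p₁·p₂) ≈ 0.297 rad (17.0°). The total great-circle distance is δ·R ≈ 0.297 × 3959 ≈ 1175 mi, so the target fraction is f = 600/1175 ≈ 0.510.
Interpolate at f ≈ 0.510 with slerp weights a = sin((1−f)δ)/sin δ ≈ 0.495, b = sin(fδ)/sin δ ≈ 0.516.
p = a·p₁ + b·p₂ ≈ (-0.577, -0.226, -0.785); φ = arcsin(p_z) ≈ -51.68°, λ = atan2(p_y, p_x) ≈ -158.58°.

≈ 52°S, 159°W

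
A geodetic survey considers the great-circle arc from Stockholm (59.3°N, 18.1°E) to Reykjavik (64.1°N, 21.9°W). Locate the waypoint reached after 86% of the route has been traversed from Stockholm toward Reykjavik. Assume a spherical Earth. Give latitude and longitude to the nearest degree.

≈ (64°N, 16°W)

Convert each endpoint to a unit vector on the sphere (x = cos φ cos λ, y = cos φ sin λ, z = sin φ).
The central angle between the endpoints is δ = arccos(p₁·p₂) ≈ 0.335 rad (19.2°).
Interpolate at f = 0.86 with slerp weights a = sin((1−f)δ)/sin δ ≈ 0.143, b = sin(fδ)/sin δ ≈ 0.864.
p = a·p₁ + b·p₂ ≈ (0.419, -0.118, 0.900); φ = arcsin(p_z) ≈ 64.16°, λ = atan2(p_y, p_x) ≈ -15.74°.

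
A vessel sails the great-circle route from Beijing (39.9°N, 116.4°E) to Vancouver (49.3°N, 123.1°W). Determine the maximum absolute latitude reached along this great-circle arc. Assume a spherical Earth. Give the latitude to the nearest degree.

≈ 64°N

The great circle lies in the plane with unit normal n̂ = (p₁ × p₂)/|p₁ × p₂|.
Here n̂_z ≈ +0.443; the vertex latitude is φ_max = arccos|n̂_z| ≈ 63.7°.
Check via Clairaut: cos φ_max = |cos φ₁| · sin C = cos(39.9°)·sin(35.3°) ≈ 0.443, again giving ≈ 63.7°.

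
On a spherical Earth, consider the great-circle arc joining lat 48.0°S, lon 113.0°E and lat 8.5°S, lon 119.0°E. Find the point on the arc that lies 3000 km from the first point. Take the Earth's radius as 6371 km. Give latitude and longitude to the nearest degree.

The haversine formula gives a central angle δ ≈ 0.695 rad (39.8°) between the endpoints. The total great-circle distance is δ·R ≈ 0.695 × 6371 ≈ 4428 km, so the target fraction is f = 3000/4428 ≈ 0.677.
Interpolate at f ≈ 0.677 with slerp weights a = sin((1−f)δ)/sin δ ≈ 0.347, b = sin(fδ)/sin δ ≈ 0.708.
p = a·p₁ + b·p₂ ≈ (-0.430, 0.827, -0.363); φ = arcsin(p_z) ≈ -21.26°, λ = atan2(p_y, p_x) ≈ 117.51°.

≈ lat 21°S, lon 118°E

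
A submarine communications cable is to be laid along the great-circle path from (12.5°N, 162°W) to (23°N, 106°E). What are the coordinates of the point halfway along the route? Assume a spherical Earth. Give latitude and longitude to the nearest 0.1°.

≈ (24.7°N, 153.7°E)

Convert each endpoint to a unit vector on the sphere (x = cos φ cos λ, y = cos φ sin λ, z = sin φ).
The central angle between the endpoints is δ = arccos(p₁·p₂) ≈ 1.518 rad (87.0°).
Interpolate at f = 1/2 with slerp weights a = sin((1−f)δ)/sin δ ≈ 0.689, b = sin(fδ)/sin δ ≈ 0.689.
p = a·p₁ + b·p₂ ≈ (-0.815, 0.402, 0.418); φ = arcsin(p_z) ≈ 24.73°, λ = atan2(p_y, p_x) ≈ 153.74°.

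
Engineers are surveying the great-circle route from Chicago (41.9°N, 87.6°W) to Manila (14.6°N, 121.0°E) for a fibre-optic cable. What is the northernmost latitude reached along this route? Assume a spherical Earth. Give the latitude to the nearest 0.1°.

The great circle lies in the plane with unit normal n̂ = (p₁ × p₂)/|p₁ × p₂|.
Here n̂_z ≈ -0.389; the vertex latitude is φ_max = arccos|n̂_z| ≈ 67.1°.

≈ 67.1°N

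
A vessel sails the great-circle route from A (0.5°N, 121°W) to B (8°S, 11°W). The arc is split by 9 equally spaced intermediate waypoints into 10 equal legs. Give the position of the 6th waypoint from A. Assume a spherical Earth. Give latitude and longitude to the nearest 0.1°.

≈ (7.4°S, 55.4°W)

The haversine formula gives a central angle δ ≈ 1.918 rad (109.9°) between the endpoints.
Interpolate at f = 6/10 with slerp weights a = sin((1−f)δ)/sin δ ≈ 0.738, b = sin(fδ)/sin δ ≈ 0.971.
p = a·p₁ + b·p₂ ≈ (0.564, -0.816, -0.129); φ = arcsin(p_z) ≈ -7.39°, λ = atan2(p_y, p_x) ≈ -55.36°.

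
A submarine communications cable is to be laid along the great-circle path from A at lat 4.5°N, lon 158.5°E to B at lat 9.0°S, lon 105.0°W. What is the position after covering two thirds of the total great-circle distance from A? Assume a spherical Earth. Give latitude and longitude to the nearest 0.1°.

Convert each endpoint to a unit vector on the sphere (x = cos φ cos λ, y = cos φ sin λ, z = sin φ).
The central angle between the endpoints is δ = arccos(p₁·p₂) ≈ 1.695 rad (97.1°).
Interpolate at f = 2/3 with slerp weights a = sin((1−f)δ)/sin δ ≈ 0.540, b = sin(fδ)/sin δ ≈ 0.911.
p = a·p₁ + b·p₂ ≈ (-0.733, -0.672, -0.100); φ = arcsin(p_z) ≈ -5.75°, λ = atan2(p_y, p_x) ≈ -137.49°.

≈ lat 5.8°S, lon 137.5°W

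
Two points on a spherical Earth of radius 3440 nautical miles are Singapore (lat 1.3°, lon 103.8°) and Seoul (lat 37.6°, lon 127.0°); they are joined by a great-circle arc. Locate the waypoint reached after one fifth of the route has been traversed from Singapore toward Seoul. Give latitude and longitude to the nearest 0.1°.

≈ lat 8.7°, lon 107.8°

From cos δ = sin φ₁ sin φ₂ + cos φ₁ cos φ₂ cos Δλ, the central angle is δ ≈ 0.735 rad (42.1°).
Interpolate at f = 1/5 with slerp weights a = sin((1−f)δ)/sin δ ≈ 0.827, b = sin(fδ)/sin δ ≈ 0.218.
p = a·p₁ + b·p₂ ≈ (-0.301, 0.941, 0.152); φ = arcsin(p_z) ≈ 8.74°, λ = atan2(p_y, p_x) ≈ 107.76°.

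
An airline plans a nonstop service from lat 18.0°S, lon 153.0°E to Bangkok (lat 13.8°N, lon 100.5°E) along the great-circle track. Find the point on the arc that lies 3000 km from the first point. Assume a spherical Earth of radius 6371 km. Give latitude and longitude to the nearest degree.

≈ lat 4°S, lon 129°E

The haversine formula gives a central angle δ ≈ 1.060 rad (60.8°) between the endpoints. The total great-circle distance is δ·R ≈ 1.060 × 6371 ≈ 6756 km, so the target fraction is f = 3000/6756 ≈ 0.444.
Interpolate at f ≈ 0.444 with slerp weights a = sin((1−f)δ)/sin δ ≈ 0.637, b = sin(fδ)/sin δ ≈ 0.520.
p = a·p₁ + b·p₂ ≈ (-0.632, 0.772, -0.073); φ = arcsin(p_z) ≈ -4.18°, λ = atan2(p_y, p_x) ≈ 129.32°.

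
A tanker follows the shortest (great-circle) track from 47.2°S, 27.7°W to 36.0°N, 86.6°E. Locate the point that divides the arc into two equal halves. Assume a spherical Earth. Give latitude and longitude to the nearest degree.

The haversine formula gives a central angle δ ≈ 2.288 rad (131.1°) between the endpoints.
Interpolate at f = 1/2 with slerp weights a = sin((1−f)δ)/sin δ ≈ 1.208, b = sin(fδ)/sin δ ≈ 1.208.
p = a·p₁ + b·p₂ ≈ (0.785, 0.594, -0.176); φ = arcsin(p_z) ≈ -10.16°, λ = atan2(p_y, p_x) ≈ 37.13°.

≈ 10°S, 37°E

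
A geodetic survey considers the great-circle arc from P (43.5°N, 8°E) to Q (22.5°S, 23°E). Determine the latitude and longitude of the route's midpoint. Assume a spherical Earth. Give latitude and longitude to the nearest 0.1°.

≈ (10.6°N, 16.4°E)

Convert each endpoint to a unit vector on the sphere (x = cos φ cos λ, y = cos φ sin λ, z = sin φ).
The central angle between the endpoints is δ = arccos(p₁·p₂) ≈ 1.177 rad (67.4°).
Interpolate at f = 1/2 with slerp weights a = sin((1−f)δ)/sin δ ≈ 0.601, b = sin(fδ)/sin δ ≈ 0.601.
p = a·p₁ + b·p₂ ≈ (0.943, 0.278, 0.184); φ = arcsin(p_z) ≈ 10.59°, λ = atan2(p_y, p_x) ≈ 16.41°.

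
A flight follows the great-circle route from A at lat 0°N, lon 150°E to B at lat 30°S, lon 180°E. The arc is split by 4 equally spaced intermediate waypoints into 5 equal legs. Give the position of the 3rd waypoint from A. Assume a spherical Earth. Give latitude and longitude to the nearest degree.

≈ lat 19°S, lon 167°E

Write both endpoints as unit vectors p₁, p₂ with components (cos φ cos λ, cos φ sin λ, sin φ).
The central angle between the endpoints is δ = arccos(p₁·p₂) ≈ 0.723 rad (41.4°).
Interpolate at f = 3/5 with slerp weights a = sin((1−f)δ)/sin δ ≈ 0.431, b = sin(fδ)/sin δ ≈ 0.635.
p = a·p₁ + b·p₂ ≈ (-0.923, 0.216, -0.318); φ = arcsin(p_z) ≈ -18.52°, λ = atan2(p_y, p_x) ≈ 166.86°.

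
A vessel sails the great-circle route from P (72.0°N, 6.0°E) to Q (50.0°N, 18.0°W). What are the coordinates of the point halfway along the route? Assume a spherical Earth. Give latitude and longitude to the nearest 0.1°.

From cos δ = sin φ₁ sin φ₂ + cos φ₁ cos φ₂ cos Δλ, the central angle is δ ≈ 0.427 rad (24.5°).
Interpolate at f = 1/2 with slerp weights a = sin((1−f)δ)/sin δ ≈ 0.512, b = sin(fδ)/sin δ ≈ 0.512.
p = a·p₁ + b·p₂ ≈ (0.470, -0.085, 0.879); φ = arcsin(p_z) ≈ 61.47°, λ = atan2(p_y, p_x) ≈ -10.26°.

≈ (61.5°N, 10.3°W)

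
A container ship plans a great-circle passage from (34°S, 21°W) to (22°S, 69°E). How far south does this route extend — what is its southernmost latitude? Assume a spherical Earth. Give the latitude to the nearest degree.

≈ 38°S

The great circle lies in the plane with unit normal n̂ = (p₁ × p₂)/|p₁ × p₂|.
Here n̂_z ≈ +0.786; the vertex latitude is φ_max = arccos|n̂_z| ≈ 38.2°.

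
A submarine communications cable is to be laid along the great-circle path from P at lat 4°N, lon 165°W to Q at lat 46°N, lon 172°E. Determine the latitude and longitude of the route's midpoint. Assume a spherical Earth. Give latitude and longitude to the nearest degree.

Convert each endpoint to a unit vector on the sphere (x = cos φ cos λ, y = cos φ sin λ, z = sin φ).
The central angle between the endpoints is δ = arccos(p₁·p₂) ≈ 0.812 rad (46.5°).
Interpolate at f = 1/2 with slerp weights a = sin((1−f)δ)/sin δ ≈ 0.544, b = sin(fδ)/sin δ ≈ 0.544.
p = a·p₁ + b·p₂ ≈ (-0.899, -0.088, 0.429); φ = arcsin(p_z) ≈ 25.43°, λ = atan2(p_y, p_x) ≈ -174.41°.

≈ lat 25°N, lon 174°W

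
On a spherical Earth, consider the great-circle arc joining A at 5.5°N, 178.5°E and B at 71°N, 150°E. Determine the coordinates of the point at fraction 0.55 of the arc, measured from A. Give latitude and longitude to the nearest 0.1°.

Convert each endpoint to a unit vector on the sphere (x = cos φ cos λ, y = cos φ sin λ, z = sin φ).
The central angle between the endpoints is δ = arccos(p₁·p₂) ≈ 1.186 rad (67.9°).
Interpolate at f = 0.55 with slerp weights a = sin((1−f)δ)/sin δ ≈ 0.549, b = sin(fδ)/sin δ ≈ 0.655.
p = a·p₁ + b·p₂ ≈ (-0.731, 0.121, 0.672); φ = arcsin(p_z) ≈ 42.21°, λ = atan2(p_y, p_x) ≈ 170.61°.

≈ 42.2°N, 170.6°E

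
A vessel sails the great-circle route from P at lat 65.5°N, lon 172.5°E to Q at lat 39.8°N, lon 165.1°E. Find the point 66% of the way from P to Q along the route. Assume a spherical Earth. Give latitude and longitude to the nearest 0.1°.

≈ lat 48.6°N, lon 166.7°E

The haversine formula gives a central angle δ ≈ 0.455 rad (26.0°) between the endpoints.
Interpolate at f = 0.66 with slerp weights a = sin((1−f)δ)/sin δ ≈ 0.351, b = sin(fδ)/sin δ ≈ 0.673.
p = a·p₁ + b·p₂ ≈ (-0.644, 0.152, 0.750); φ = arcsin(p_z) ≈ 48.58°, λ = atan2(p_y, p_x) ≈ 166.72°.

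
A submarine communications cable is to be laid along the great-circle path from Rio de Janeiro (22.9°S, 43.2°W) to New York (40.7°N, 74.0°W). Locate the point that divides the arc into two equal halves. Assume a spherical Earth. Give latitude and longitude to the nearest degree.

≈ 9°N, 57°W

Write both endpoints as unit vectors p₁, p₂ with components (cos φ cos λ, cos φ sin λ, sin φ).
The central angle between the endpoints is δ = arccos(p₁·p₂) ≈ 1.217 rad (69.7°).
Interpolate at f = 1/2 with slerp weights a = sin((1−f)δ)/sin δ ≈ 0.609, b = sin(fδ)/sin δ ≈ 0.609.
p = a·p₁ + b·p₂ ≈ (0.537, -0.828, 0.160); φ = arcsin(p_z) ≈ 9.22°, λ = atan2(p_y, p_x) ≈ -57.07°.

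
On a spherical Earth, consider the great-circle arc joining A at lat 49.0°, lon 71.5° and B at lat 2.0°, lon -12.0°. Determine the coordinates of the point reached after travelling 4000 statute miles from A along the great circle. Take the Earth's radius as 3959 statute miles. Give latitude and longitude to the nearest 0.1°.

≈ lat 21.5°, lon 6.2°

Write both endpoints as unit vectors p₁, p₂ with components (cos φ cos λ, cos φ sin λ, sin φ).
The central angle between the endpoints is δ = arccos(p₁·p₂) ≈ 1.470 rad (84.2°). The total great-circle distance is δ·R ≈ 1.470 × 3959 ≈ 5820 mi, so the target fraction is f = 4000/5820 ≈ 0.687.
Interpolate at f ≈ 0.687 with slerp weights a = sin((1−f)δ)/sin δ ≈ 0.446, b = sin(fδ)/sin δ ≈ 0.851.
p = a·p₁ + b·p₂ ≈ (0.925, 0.101, 0.366); φ = arcsin(p_z) ≈ 21.49°, λ = atan2(p_y, p_x) ≈ 6.20°.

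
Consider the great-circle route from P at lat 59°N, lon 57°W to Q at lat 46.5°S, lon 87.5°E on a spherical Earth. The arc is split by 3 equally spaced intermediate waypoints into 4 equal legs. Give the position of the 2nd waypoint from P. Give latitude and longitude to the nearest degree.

Write both endpoints as unit vectors p₁, p₂ with components (cos φ cos λ, cos φ sin λ, sin φ).
The central angle between the endpoints is δ = arccos(p₁·p₂) ≈ 2.715 rad (155.6°).
Interpolate at f = 2/4 with slerp weights a = sin((1−f)δ)/sin δ ≈ 2.362, b = sin(fδ)/sin δ ≈ 2.362.
p = a·p₁ + b·p₂ ≈ (0.734, 0.604, 0.311); φ = arcsin(p_z) ≈ 18.14°, λ = atan2(p_y, p_x) ≈ 39.47°.

≈ lat 18°N, lon 39°E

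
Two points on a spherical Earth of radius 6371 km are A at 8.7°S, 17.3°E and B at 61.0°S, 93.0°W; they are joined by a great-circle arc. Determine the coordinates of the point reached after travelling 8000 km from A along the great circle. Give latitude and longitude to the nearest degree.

≈ 62°S, 50°W

From cos δ = sin φ₁ sin φ₂ + cos φ₁ cos φ₂ cos Δλ, the central angle is δ ≈ 1.605 rad (91.9°). The total great-circle distance is δ·R ≈ 1.605 × 6371 ≈ 10224 km, so the target fraction is f = 8000/10224 ≈ 0.782.
Interpolate at f ≈ 0.782 with slerp weights a = sin((1−f)δ)/sin δ ≈ 0.342, b = sin(fδ)/sin δ ≈ 0.951.
p = a·p₁ + b·p₂ ≈ (0.299, -0.360, -0.884); φ = arcsin(p_z) ≈ -62.10°, λ = atan2(p_y, p_x) ≈ -50.30°.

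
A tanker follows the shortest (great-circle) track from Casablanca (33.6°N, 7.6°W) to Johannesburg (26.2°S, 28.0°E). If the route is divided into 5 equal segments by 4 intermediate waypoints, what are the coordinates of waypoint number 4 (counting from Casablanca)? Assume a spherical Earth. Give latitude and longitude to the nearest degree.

Write both endpoints as unit vectors p₁, p₂ with components (cos φ cos λ, cos φ sin λ, sin φ).
The central angle between the endpoints is δ = arccos(p₁·p₂) ≈ 1.199 rad (68.7°).
Interpolate at f = 4/5 with slerp weights a = sin((1−f)δ)/sin δ ≈ 0.255, b = sin(fδ)/sin δ ≈ 0.879.
p = a·p₁ + b·p₂ ≈ (0.907, 0.342, -0.247); φ = arcsin(p_z) ≈ -14.29°, λ = atan2(p_y, p_x) ≈ 20.67°.

≈ 14°S, 21°E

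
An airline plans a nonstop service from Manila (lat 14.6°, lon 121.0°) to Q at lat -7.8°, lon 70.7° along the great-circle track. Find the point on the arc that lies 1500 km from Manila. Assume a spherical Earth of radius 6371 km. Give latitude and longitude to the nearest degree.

From cos δ = sin φ₁ sin φ₂ + cos φ₁ cos φ₂ cos Δλ, the central angle is δ ≈ 0.954 rad (54.7°). The total great-circle distance is δ·R ≈ 0.954 × 6371 ≈ 6080 km, so the target fraction is f = 1500/6080 ≈ 0.247.
Interpolate at f ≈ 0.247 with slerp weights a = sin((1−f)δ)/sin δ ≈ 0.807, b = sin(fδ)/sin δ ≈ 0.286.
p = a·p₁ + b·p₂ ≈ (-0.309, 0.937, 0.165); φ = arcsin(p_z) ≈ 9.48°, λ = atan2(p_y, p_x) ≈ 108.23°.

≈ lat 9°, lon 108°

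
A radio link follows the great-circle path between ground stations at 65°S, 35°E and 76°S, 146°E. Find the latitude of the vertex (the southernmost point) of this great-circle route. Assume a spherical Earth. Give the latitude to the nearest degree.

The great circle lies in the plane with unit normal n̂ = (p₁ × p₂)/|p₁ × p₂|.
Here n̂_z ≈ +0.177; the vertex latitude is φ_max = arccos|n̂_z| ≈ 79.8°.
Check via Clairaut: cos φ_max = |cos φ₁| · sin C = cos(65.0°)·sin(155.2°) ≈ 0.177, again giving ≈ 79.8°.

≈ 80°S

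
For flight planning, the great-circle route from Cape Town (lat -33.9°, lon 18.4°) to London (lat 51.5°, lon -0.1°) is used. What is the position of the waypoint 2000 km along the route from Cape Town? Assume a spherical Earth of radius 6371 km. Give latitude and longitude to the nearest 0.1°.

Write both endpoints as unit vectors p₁, p₂ with components (cos φ cos λ, cos φ sin λ, sin φ).
The central angle between the endpoints is δ = arccos(p₁·p₂) ≈ 1.517 rad (86.9°). The total great-circle distance is δ·R ≈ 1.517 × 6371 ≈ 9667 km, so the target fraction is f = 2000/9667 ≈ 0.207.
Interpolate at f ≈ 0.207 with slerp weights a = sin((1−f)δ)/sin δ ≈ 0.935, b = sin(fδ)/sin δ ≈ 0.309.
p = a·p₁ + b·p₂ ≈ (0.929, 0.245, -0.279); φ = arcsin(p_z) ≈ -16.22°, λ = atan2(p_y, p_x) ≈ 14.75°.

≈ lat -16.2°, lon 14.8°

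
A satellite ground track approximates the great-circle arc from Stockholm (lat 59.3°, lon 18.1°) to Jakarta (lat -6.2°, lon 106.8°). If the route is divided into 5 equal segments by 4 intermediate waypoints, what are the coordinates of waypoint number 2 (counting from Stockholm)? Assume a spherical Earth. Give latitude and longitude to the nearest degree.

≈ lat 41°, lon 72°

Convert each endpoint to a unit vector on the sphere (x = cos φ cos λ, y = cos φ sin λ, z = sin φ).
The central angle between the endpoints is δ = arccos(p₁·p₂) ≈ 1.652 rad (94.7°).
Interpolate at f = 2/5 with slerp weights a = sin((1−f)δ)/sin δ ≈ 0.840, b = sin(fδ)/sin δ ≈ 0.616.
p = a·p₁ + b·p₂ ≈ (0.230, 0.719, 0.655); φ = arcsin(p_z) ≈ 40.95°, λ = atan2(p_y, p_x) ≈ 72.24°.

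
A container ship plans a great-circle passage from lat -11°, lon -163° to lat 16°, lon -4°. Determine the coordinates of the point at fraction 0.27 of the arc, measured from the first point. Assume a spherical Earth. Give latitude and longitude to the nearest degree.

≈ lat 3°, lon -122°

Write both endpoints as unit vectors p₁, p₂ with components (cos φ cos λ, cos φ sin λ, sin φ).
The central angle between the endpoints is δ = arccos(p₁·p₂) ≈ 2.775 rad (159.0°).
Interpolate at f = 0.27 with slerp weights a = sin((1−f)δ)/sin δ ≈ 2.506, b = sin(fδ)/sin δ ≈ 1.900.
p = a·p₁ + b·p₂ ≈ (-0.530, -0.846, 0.046); φ = arcsin(p_z) ≈ 2.61°, λ = atan2(p_y, p_x) ≈ -122.07°.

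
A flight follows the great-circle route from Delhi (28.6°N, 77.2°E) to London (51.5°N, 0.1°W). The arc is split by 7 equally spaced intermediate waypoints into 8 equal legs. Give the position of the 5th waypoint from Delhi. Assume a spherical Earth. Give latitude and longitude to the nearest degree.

Convert each endpoint to a unit vector on the sphere (x = cos φ cos λ, y = cos φ sin λ, z = sin φ).
The central angle between the endpoints is δ = arccos(p₁·p₂) ≈ 1.053 rad (60.3°).
Interpolate at f = 5/8 with slerp weights a = sin((1−f)δ)/sin δ ≈ 0.443, b = sin(fδ)/sin δ ≈ 0.704.
p = a·p₁ + b·p₂ ≈ (0.524, 0.378, 0.763); φ = arcsin(p_z) ≈ 49.72°, λ = atan2(p_y, p_x) ≈ 35.81°.

≈ 50°N, 36°E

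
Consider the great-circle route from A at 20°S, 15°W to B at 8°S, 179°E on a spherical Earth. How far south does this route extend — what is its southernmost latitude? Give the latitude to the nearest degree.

The great circle lies in the plane with unit normal n̂ = (p₁ × p₂)/|p₁ × p₂|.
Here n̂_z ≈ -0.434; the vertex latitude is φ_max = arccos|n̂_z| ≈ 64.2°.

≈ 64°S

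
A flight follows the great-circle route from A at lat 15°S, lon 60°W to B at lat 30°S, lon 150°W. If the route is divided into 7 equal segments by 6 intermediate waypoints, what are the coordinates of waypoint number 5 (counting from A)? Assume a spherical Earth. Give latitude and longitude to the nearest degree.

≈ lat 32°S, lon 122°W

Write both endpoints as unit vectors p₁, p₂ with components (cos φ cos λ, cos φ sin λ, sin φ).
The central angle between the endpoints is δ = arccos(p₁·p₂) ≈ 1.441 rad (82.6°).
Interpolate at f = 5/7 with slerp weights a = sin((1−f)δ)/sin δ ≈ 0.404, b = sin(fδ)/sin δ ≈ 0.864.
p = a·p₁ + b·p₂ ≈ (-0.453, -0.712, -0.537); φ = arcsin(p_z) ≈ -32.45°, λ = atan2(p_y, p_x) ≈ -122.49°.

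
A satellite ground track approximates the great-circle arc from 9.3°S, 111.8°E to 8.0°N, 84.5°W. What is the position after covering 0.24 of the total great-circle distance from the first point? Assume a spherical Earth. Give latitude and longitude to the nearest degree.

≈ 9°S, 152°E

Convert each endpoint to a unit vector on the sphere (x = cos φ cos λ, y = cos φ sin λ, z = sin φ).
The central angle between the endpoints is δ = arccos(p₁·p₂) ≈ 2.859 rad (163.8°).
Interpolate at f = 0.24 with slerp weights a = sin((1−f)δ)/sin δ ≈ 2.960, b = sin(fδ)/sin δ ≈ 2.276.
p = a·p₁ + b·p₂ ≈ (-0.869, 0.468, -0.162); φ = arcsin(p_z) ≈ -9.30°, λ = atan2(p_y, p_x) ≈ 151.67°.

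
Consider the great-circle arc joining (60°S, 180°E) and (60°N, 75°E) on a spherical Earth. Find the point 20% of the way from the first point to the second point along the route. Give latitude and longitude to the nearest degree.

≈ (39°S, 149°E)

Convert each endpoint to a unit vector on the sphere (x = cos φ cos λ, y = cos φ sin λ, z = sin φ).
The central angle between the endpoints is δ = arccos(p₁·p₂) ≈ 2.523 rad (144.6°).
Interpolate at f = 0.20 with slerp weights a = sin((1−f)δ)/sin δ ≈ 1.555, b = sin(fδ)/sin δ ≈ 0.834.
p = a·p₁ + b·p₂ ≈ (-0.669, 0.403, -0.624); φ = arcsin(p_z) ≈ -38.63°, λ = atan2(p_y, p_x) ≈ 148.97°.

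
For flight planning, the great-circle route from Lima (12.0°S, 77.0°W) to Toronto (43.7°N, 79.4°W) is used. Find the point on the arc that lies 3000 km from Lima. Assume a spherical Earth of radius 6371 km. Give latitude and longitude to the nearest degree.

≈ (15°N, 78°W)

Write both endpoints as unit vectors p₁, p₂ with components (cos φ cos λ, cos φ sin λ, sin φ).
The central angle between the endpoints is δ = arccos(p₁·p₂) ≈ 0.973 rad (55.7°). The total great-circle distance is δ·R ≈ 0.973 × 6371 ≈ 6198 km, so the target fraction is f = 3000/6198 ≈ 0.484.
Interpolate at f ≈ 0.484 with slerp weights a = sin((1−f)δ)/sin δ ≈ 0.582, b = sin(fδ)/sin δ ≈ 0.549.
p = a·p₁ + b·p₂ ≈ (0.201, -0.945, 0.258); φ = arcsin(p_z) ≈ 14.96°, λ = atan2(p_y, p_x) ≈ -77.99°.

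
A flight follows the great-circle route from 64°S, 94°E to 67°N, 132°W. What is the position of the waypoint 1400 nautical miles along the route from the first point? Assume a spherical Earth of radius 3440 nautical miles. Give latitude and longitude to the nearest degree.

≈ 48°S, 125°E

From cos δ = sin φ₁ sin φ₂ + cos φ₁ cos φ₂ cos Δλ, the central angle is δ ≈ 2.812 rad (161.1°). The total great-circle distance is δ·R ≈ 2.812 × 3440 ≈ 9675 nmi, so the target fraction is f = 1400/9675 ≈ 0.145.
Interpolate at f ≈ 0.145 with slerp weights a = sin((1−f)δ)/sin δ ≈ 2.077, b = sin(fδ)/sin δ ≈ 1.225.
p = a·p₁ + b·p₂ ≈ (-0.384, 0.553, -0.740); φ = arcsin(p_z) ≈ -47.71°, λ = atan2(p_y, p_x) ≈ 124.77°.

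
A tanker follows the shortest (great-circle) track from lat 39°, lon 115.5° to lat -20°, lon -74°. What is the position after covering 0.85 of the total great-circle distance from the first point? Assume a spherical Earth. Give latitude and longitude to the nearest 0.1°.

From cos δ = sin φ₁ sin φ₂ + cos φ₁ cos φ₂ cos Δλ, the central angle is δ ≈ 2.780 rad (159.3°).
Interpolate at f = 0.85 with slerp weights a = sin((1−f)δ)/sin δ ≈ 1.147, b = sin(fδ)/sin δ ≈ 1.987.
p = a·p₁ + b·p₂ ≈ (0.131, -0.990, 0.042); φ = arcsin(p_z) ≈ 2.41°, λ = atan2(p_y, p_x) ≈ -82.46°.

≈ lat 2.4°, lon -82.5°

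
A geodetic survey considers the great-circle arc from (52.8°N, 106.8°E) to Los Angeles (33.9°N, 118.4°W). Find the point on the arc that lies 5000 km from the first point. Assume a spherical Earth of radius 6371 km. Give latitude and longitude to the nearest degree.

≈ (65°N, 160°W)

Convert each endpoint to a unit vector on the sphere (x = cos φ cos λ, y = cos φ sin λ, z = sin φ).
The central angle between the endpoints is δ = arccos(p₁·p₂) ≈ 1.480 rad (84.8°). The total great-circle distance is δ·R ≈ 1.480 × 6371 ≈ 9429 km, so the target fraction is f = 5000/9429 ≈ 0.530.
Interpolate at f ≈ 0.530 with slerp weights a = sin((1−f)δ)/sin δ ≈ 0.643, b = sin(fδ)/sin δ ≈ 0.710.
p = a·p₁ + b·p₂ ≈ (-0.393, -0.146, 0.908); φ = arcsin(p_z) ≈ 65.24°, λ = atan2(p_y, p_x) ≈ -159.62°.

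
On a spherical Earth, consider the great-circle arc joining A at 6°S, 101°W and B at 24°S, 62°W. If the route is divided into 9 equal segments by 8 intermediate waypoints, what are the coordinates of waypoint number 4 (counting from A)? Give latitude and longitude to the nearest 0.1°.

Write both endpoints as unit vectors p₁, p₂ with components (cos φ cos λ, cos φ sin λ, sin φ).
The central angle between the endpoints is δ = arccos(p₁·p₂) ≈ 0.725 rad (41.5°).
Interpolate at f = 4/9 with slerp weights a = sin((1−f)δ)/sin δ ≈ 0.591, b = sin(fδ)/sin δ ≈ 0.478.
p = a·p₁ + b·p₂ ≈ (0.093, -0.962, -0.256); φ = arcsin(p_z) ≈ -14.83°, λ = atan2(p_y, p_x) ≈ -84.50°.

≈ 14.8°S, 84.5°W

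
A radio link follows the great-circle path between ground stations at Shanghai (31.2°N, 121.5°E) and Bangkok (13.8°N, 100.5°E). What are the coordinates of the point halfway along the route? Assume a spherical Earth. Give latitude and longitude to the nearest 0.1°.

≈ 22.8°N, 110.3°E

Convert each endpoint to a unit vector on the sphere (x = cos φ cos λ, y = cos φ sin λ, z = sin φ).
The central angle between the endpoints is δ = arccos(p₁·p₂) ≈ 0.453 rad (26.0°).
Interpolate at f = 1/2 with slerp weights a = sin((1−f)δ)/sin δ ≈ 0.513, b = sin(fδ)/sin δ ≈ 0.513.
p = a·p₁ + b·p₂ ≈ (-0.320, 0.864, 0.388); φ = arcsin(p_z) ≈ 22.84°, λ = atan2(p_y, p_x) ≈ 110.33°.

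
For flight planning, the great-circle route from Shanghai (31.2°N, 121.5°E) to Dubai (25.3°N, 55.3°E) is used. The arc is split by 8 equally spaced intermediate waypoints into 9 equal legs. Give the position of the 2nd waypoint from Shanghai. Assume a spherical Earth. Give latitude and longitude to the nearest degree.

≈ 33°N, 106°E

Write both endpoints as unit vectors p₁, p₂ with components (cos φ cos λ, cos φ sin λ, sin φ).
The central angle between the endpoints is δ = arccos(p₁·p₂) ≈ 1.008 rad (57.8°).
Interpolate at f = 2/9 with slerp weights a = sin((1−f)δ)/sin δ ≈ 0.835, b = sin(fδ)/sin δ ≈ 0.263.
p = a·p₁ + b·p₂ ≈ (-0.238, 0.804, 0.545); φ = arcsin(p_z) ≈ 33.01°, λ = atan2(p_y, p_x) ≈ 106.48°.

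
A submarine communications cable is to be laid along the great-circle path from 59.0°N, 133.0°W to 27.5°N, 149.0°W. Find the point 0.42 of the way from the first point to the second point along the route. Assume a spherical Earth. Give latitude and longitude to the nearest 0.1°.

From cos δ = sin φ₁ sin φ₂ + cos φ₁ cos φ₂ cos Δλ, the central angle is δ ≈ 0.583 rad (33.4°).
Interpolate at f = 0.42 with slerp weights a = sin((1−f)δ)/sin δ ≈ 0.603, b = sin(fδ)/sin δ ≈ 0.440.
p = a·p₁ + b·p₂ ≈ (-0.546, -0.428, 0.720); φ = arcsin(p_z) ≈ 46.04°, λ = atan2(p_y, p_x) ≈ -141.92°.

≈ 46.0°N, 141.9°W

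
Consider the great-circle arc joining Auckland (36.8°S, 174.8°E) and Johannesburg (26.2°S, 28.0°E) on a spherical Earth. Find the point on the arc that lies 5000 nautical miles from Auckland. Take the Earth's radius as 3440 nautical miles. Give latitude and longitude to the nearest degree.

≈ (48°S, 46°E)

The haversine formula gives a central angle δ ≈ 1.914 rad (109.7°) between the endpoints. The total great-circle distance is δ·R ≈ 1.914 × 3440 ≈ 6585 nmi, so the target fraction is f = 5000/6585 ≈ 0.759.
Interpolate at f ≈ 0.759 with slerp weights a = sin((1−f)δ)/sin δ ≈ 0.472, b = sin(fδ)/sin δ ≈ 1.055.
p = a·p₁ + b·p₂ ≈ (0.459, 0.479, -0.749); φ = arcsin(p_z) ≈ -48.46°, λ = atan2(p_y, p_x) ≈ 46.19°.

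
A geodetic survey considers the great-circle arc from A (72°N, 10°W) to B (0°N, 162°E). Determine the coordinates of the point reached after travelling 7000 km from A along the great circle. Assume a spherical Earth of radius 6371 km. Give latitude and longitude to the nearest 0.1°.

≈ (44.8°N, 159.4°E)

Convert each endpoint to a unit vector on the sphere (x = cos φ cos λ, y = cos φ sin λ, z = sin φ).
The central angle between the endpoints is δ = arccos(p₁·p₂) ≈ 1.882 rad (107.8°). The total great-circle distance is δ·R ≈ 1.882 × 6371 ≈ 11989 km, so the target fraction is f = 7000/11989 ≈ 0.584.
Interpolate at f ≈ 0.584 with slerp weights a = sin((1−f)δ)/sin δ ≈ 0.741, b = sin(fδ)/sin δ ≈ 0.936.
p = a·p₁ + b·p₂ ≈ (-0.664, 0.249, 0.705); φ = arcsin(p_z) ≈ 44.81°, λ = atan2(p_y, p_x) ≈ 159.43°.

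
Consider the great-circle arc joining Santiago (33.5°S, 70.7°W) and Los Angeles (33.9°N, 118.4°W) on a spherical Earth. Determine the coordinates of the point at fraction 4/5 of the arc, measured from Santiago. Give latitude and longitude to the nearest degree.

From cos δ = sin φ₁ sin φ₂ + cos φ₁ cos φ₂ cos Δλ, the central angle is δ ≈ 1.412 rad (80.9°).
Interpolate at f = 4/5 with slerp weights a = sin((1−f)δ)/sin δ ≈ 0.282, b = sin(fδ)/sin δ ≈ 0.916.
p = a·p₁ + b·p₂ ≈ (-0.284, -0.891, 0.355); φ = arcsin(p_z) ≈ 20.79°, λ = atan2(p_y, p_x) ≈ -107.67°.

≈ (21°N, 108°W)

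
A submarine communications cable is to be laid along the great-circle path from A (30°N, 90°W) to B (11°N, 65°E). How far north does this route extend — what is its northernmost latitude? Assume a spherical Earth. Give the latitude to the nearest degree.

≈ 61°N

The great circle lies in the plane with unit normal n̂ = (p₁ × p₂)/|p₁ × p₂|.
Here n̂_z ≈ +0.487; the vertex latitude is φ_max = arccos|n̂_z| ≈ 60.9°.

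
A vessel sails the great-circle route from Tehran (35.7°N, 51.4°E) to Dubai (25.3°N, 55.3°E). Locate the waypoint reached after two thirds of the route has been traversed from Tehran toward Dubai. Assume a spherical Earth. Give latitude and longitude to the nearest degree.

From cos δ = sin φ₁ sin φ₂ + cos φ₁ cos φ₂ cos Δλ, the central angle is δ ≈ 0.191 rad (10.9°).
Interpolate at f = 2/3 with slerp weights a = sin((1−f)δ)/sin δ ≈ 0.335, b = sin(fδ)/sin δ ≈ 0.669.
p = a·p₁ + b·p₂ ≈ (0.514, 0.710, 0.481); φ = arcsin(p_z) ≈ 28.78°, λ = atan2(p_y, p_x) ≈ 54.09°.

≈ 29°N, 54°E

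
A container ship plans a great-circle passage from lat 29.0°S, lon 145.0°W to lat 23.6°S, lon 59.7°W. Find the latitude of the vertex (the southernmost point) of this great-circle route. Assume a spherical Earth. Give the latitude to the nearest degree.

≈ 34°S

The great circle lies in the plane with unit normal n̂ = (p₁ × p₂)/|p₁ × p₂|.
Here n̂_z ≈ +0.827; the vertex latitude is φ_max = arccos|n̂_z| ≈ 34.2°.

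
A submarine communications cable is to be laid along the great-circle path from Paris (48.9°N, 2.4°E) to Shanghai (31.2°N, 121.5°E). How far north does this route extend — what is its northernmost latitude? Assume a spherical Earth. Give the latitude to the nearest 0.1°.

≈ 60.3°N

The great circle lies in the plane with unit normal n̂ = (p₁ × p₂)/|p₁ × p₂|.
Here n̂_z ≈ +0.495; the vertex latitude is φ_max = arccos|n̂_z| ≈ 60.3°.
Check via Clairaut: cos φ_max = |cos φ₁| · sin C = cos(48.9°)·sin(48.8°) ≈ 0.495, again giving ≈ 60.3°.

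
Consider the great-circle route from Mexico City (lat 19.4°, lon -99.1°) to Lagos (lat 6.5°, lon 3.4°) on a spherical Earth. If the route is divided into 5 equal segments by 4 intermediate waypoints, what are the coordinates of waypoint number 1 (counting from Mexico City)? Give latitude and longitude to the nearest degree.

≈ lat 22°, lon -78°

Write both endpoints as unit vectors p₁, p₂ with components (cos φ cos λ, cos φ sin λ, sin φ).
The central angle between the endpoints is δ = arccos(p₁·p₂) ≈ 1.737 rad (99.5°).
Interpolate at f = 1/5 with slerp weights a = sin((1−f)δ)/sin δ ≈ 0.997, b = sin(fδ)/sin δ ≈ 0.345.
p = a·p₁ + b·p₂ ≈ (0.194, -0.909, 0.370); φ = arcsin(p_z) ≈ 21.74°, λ = atan2(p_y, p_x) ≈ -77.97°.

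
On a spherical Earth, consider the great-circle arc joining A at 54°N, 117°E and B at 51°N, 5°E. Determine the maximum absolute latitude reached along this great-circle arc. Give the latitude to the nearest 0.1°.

The great circle lies in the plane with unit normal n̂ = (p₁ × p₂)/|p₁ × p₂|.
Here n̂_z ≈ -0.393; the vertex latitude is φ_max = arccos|n̂_z| ≈ 66.8°.
Check via Clairaut: cos φ_max = |cos φ₁| · sin C = cos(54.0°)·sin(42.0°) ≈ 0.393, again giving ≈ 66.8°.

≈ 66.8°N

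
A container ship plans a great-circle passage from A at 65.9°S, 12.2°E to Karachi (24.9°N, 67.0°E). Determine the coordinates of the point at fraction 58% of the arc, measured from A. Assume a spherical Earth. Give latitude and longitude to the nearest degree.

Write both endpoints as unit vectors p₁, p₂ with components (cos φ cos λ, cos φ sin λ, sin φ).
The central angle between the endpoints is δ = arccos(p₁·p₂) ≈ 1.742 rad (99.8°).
Interpolate at f = 0.58 with slerp weights a = sin((1−f)δ)/sin δ ≈ 0.678, b = sin(fδ)/sin δ ≈ 0.860.
p = a·p₁ + b·p₂ ≈ (0.575, 0.776, -0.257); φ = arcsin(p_z) ≈ -14.90°, λ = atan2(p_y, p_x) ≈ 53.46°.

≈ 15°S, 53°E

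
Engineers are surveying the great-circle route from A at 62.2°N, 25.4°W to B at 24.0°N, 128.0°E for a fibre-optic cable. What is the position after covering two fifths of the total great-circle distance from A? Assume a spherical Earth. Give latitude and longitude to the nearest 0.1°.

≈ 74.6°N, 87.9°E

Convert each endpoint to a unit vector on the sphere (x = cos φ cos λ, y = cos φ sin λ, z = sin φ).
The central angle between the endpoints is δ = arccos(p₁·p₂) ≈ 1.592 rad (91.2°).
Interpolate at f = 2/5 with slerp weights a = sin((1−f)δ)/sin δ ≈ 0.817, b = sin(fδ)/sin δ ≈ 0.595.
p = a·p₁ + b·p₂ ≈ (0.010, 0.265, 0.964); φ = arcsin(p_z) ≈ 74.64°, λ = atan2(p_y, p_x) ≈ 87.94°.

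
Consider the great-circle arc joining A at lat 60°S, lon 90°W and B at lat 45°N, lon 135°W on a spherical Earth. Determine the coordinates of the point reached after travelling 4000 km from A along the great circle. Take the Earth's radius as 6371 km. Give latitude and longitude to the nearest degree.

≈ lat 27°S, lon 111°W

Write both endpoints as unit vectors p₁, p₂ with components (cos φ cos λ, cos φ sin λ, sin φ).
The central angle between the endpoints is δ = arccos(p₁·p₂) ≈ 1.942 rad (111.2°). The total great-circle distance is δ·R ≈ 1.942 × 6371 ≈ 12370 km, so the target fraction is f = 4000/12370 ≈ 0.323.
Interpolate at f ≈ 0.323 with slerp weights a = sin((1−f)δ)/sin δ ≈ 1.038, b = sin(fδ)/sin δ ≈ 0.630.
p = a·p₁ + b·p₂ ≈ (-0.315, -0.834, -0.453); φ = arcsin(p_z) ≈ -26.94°, λ = atan2(p_y, p_x) ≈ -110.70°.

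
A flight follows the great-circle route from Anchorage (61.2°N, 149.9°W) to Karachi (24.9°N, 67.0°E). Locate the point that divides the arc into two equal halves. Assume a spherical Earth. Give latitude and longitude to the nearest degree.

Write both endpoints as unit vectors p₁, p₂ with components (cos φ cos λ, cos φ sin λ, sin φ).
The central angle between the endpoints is δ = arccos(p₁·p₂) ≈ 1.551 rad (88.9°).
Interpolate at f = 1/2 with slerp weights a = sin((1−f)δ)/sin δ ≈ 0.700, b = sin(fδ)/sin δ ≈ 0.700.
p = a·p₁ + b·p₂ ≈ (-0.044, 0.416, 0.909); φ = arcsin(p_z) ≈ 65.30°, λ = atan2(p_y, p_x) ≈ 96.00°.

≈ 65°N, 96°E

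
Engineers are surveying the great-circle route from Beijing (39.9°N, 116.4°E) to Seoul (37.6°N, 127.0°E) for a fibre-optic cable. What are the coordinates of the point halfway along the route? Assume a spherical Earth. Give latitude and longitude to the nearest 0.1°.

Convert each endpoint to a unit vector on the sphere (x = cos φ cos λ, y = cos φ sin λ, z = sin φ).
The central angle between the endpoints is δ = arccos(p₁·p₂) ≈ 0.150 rad (8.6°).
Interpolate at f = 1/2 with slerp weights a = sin((1−f)δ)/sin δ ≈ 0.501, b = sin(fδ)/sin δ ≈ 0.501.
p = a·p₁ + b·p₂ ≈ (-0.410, 0.662, 0.628); φ = arcsin(p_z) ≈ 38.87°, λ = atan2(p_y, p_x) ≈ 121.79°.

≈ (38.9°N, 121.8°E)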